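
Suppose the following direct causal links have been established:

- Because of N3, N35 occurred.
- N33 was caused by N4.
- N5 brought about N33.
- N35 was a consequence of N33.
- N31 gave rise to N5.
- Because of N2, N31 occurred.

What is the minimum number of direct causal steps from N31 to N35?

Shortest chain: N31 → N5 → N33 → N35.

3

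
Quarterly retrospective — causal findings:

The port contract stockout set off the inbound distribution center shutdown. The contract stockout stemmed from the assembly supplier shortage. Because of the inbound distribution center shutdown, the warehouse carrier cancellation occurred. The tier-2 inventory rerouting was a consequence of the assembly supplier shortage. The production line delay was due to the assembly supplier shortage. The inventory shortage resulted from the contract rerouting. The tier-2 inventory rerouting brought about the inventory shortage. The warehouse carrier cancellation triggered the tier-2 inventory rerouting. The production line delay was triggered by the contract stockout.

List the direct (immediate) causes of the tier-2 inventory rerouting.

the assembly supplier shortage, the warehouse carrier cancellation

Upstream contributors include the port contract stockout, the inbound distribution center shutdown, but only the assembly supplier shortage, the warehouse carrier cancellation feed directly into the tier-2 inventory rerouting.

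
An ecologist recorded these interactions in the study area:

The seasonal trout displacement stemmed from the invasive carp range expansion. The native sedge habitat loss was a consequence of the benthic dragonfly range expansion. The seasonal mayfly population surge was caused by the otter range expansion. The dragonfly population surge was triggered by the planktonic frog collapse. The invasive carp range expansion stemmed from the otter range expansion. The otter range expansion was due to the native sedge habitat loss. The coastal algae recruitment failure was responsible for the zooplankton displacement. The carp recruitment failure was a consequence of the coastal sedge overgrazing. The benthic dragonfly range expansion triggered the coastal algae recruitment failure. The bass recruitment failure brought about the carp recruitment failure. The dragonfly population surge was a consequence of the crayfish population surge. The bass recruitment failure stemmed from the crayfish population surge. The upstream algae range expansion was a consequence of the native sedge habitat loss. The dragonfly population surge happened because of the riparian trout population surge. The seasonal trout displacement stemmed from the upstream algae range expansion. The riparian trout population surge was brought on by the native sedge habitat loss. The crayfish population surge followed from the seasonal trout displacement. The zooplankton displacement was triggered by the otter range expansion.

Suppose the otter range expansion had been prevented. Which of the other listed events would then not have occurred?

the invasive carp range expansion, the seasonal mayfly population surge

Downstream of the otter range expansion: the invasive carp range expansion, the seasonal trout displacement, the crayfish population surge, the zooplankton displacement, the bass recruitment failure, the seasonal mayfly population surge, the carp recruitment failure, the dragonfly population surge.
Of those, still caused via another path: the seasonal trout displacement, the crayfish population surge, the zooplankton displacement, the bass recruitment failure, the carp recruitment failure, the dragonfly population surge.
The remainder have no surviving cause.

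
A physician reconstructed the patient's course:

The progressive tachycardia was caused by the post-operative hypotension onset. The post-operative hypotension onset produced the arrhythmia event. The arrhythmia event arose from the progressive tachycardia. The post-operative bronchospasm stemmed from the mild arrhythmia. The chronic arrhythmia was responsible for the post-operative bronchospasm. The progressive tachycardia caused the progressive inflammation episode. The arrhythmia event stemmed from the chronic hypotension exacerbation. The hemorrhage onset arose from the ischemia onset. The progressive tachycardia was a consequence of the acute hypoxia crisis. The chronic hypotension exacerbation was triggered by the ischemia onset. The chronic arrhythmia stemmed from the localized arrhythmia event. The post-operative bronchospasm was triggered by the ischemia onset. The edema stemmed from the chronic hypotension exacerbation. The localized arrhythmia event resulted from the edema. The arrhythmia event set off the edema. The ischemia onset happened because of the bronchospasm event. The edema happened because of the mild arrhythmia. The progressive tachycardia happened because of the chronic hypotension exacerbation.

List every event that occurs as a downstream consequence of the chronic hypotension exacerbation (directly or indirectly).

the arrhythmia event, the chronic arrhythmia, the edema, the localized arrhythmia event, the post-operative bronchospasm, the progressive inflammation episode, the progressive tachycardia

Direct effects: the progressive tachycardia, the arrhythmia event, the edema.
2 steps out: the progressive inflammation episode, the localized arrhythmia event.
3 steps out: the chronic arrhythmia.
4 steps out: the post-operative bronchospasm.
Not reachable from it: the bronchospasm event, the acute hypoxia crisis, the ischemia onset, the post-operative hypotension onset, the hemorrhage onset, the mild arrhythmia.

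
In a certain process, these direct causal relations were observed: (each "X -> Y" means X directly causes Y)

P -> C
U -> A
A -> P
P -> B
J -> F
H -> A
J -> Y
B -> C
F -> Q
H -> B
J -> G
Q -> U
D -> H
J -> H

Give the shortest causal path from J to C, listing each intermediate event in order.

J → H
H → B
B → C
Length: 3 steps.

J → H → B → C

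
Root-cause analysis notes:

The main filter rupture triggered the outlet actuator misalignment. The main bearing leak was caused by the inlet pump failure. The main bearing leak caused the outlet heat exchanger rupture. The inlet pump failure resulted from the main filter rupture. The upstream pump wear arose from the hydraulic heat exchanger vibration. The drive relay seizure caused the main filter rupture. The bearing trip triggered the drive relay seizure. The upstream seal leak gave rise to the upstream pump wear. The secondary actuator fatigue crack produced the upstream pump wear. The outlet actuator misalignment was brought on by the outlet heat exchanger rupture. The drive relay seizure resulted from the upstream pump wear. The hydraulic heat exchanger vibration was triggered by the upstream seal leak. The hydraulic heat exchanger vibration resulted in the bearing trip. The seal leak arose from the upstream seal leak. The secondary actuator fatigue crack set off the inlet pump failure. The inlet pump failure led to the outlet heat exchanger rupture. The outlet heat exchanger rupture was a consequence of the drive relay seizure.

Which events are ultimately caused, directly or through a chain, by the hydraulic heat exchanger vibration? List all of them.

Direct effects: the upstream pump wear, the bearing trip.
2 steps out: the drive relay seizure.
3 steps out: the main filter rupture, the outlet heat exchanger rupture.
4 steps out: the inlet pump failure, the outlet actuator misalignment.
5 steps out: the main bearing leak.
Not reachable from it: the secondary actuator fatigue crack, the upstream seal leak, the seal leak.

the bearing trip, the drive relay seizure, the inlet pump failure, the main bearing leak, the main filter rupture, the outlet actuator misalignment, the outlet heat exchanger rupture, the upstream pump wear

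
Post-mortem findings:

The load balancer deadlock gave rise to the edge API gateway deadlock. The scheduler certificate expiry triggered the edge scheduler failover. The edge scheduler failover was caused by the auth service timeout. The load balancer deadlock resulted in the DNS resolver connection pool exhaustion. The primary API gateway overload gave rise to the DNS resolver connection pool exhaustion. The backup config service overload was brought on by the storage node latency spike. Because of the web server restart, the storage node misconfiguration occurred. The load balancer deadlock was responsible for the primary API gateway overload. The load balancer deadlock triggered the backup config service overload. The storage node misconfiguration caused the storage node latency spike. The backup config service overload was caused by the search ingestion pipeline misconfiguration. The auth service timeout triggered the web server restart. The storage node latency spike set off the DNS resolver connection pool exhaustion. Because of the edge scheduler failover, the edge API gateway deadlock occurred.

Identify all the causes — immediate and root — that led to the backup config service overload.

Immediate causes of the backup config service overload: the load balancer deadlock, the search ingestion pipeline misconfiguration, the storage node latency spike.
Further upstream: the auth service timeout, the web server restart, the storage node misconfiguration.

the auth service timeout, the load balancer deadlock, the search ingestion pipeline misconfiguration, the storage node latency spike, the storage node misconfiguration, the web server restart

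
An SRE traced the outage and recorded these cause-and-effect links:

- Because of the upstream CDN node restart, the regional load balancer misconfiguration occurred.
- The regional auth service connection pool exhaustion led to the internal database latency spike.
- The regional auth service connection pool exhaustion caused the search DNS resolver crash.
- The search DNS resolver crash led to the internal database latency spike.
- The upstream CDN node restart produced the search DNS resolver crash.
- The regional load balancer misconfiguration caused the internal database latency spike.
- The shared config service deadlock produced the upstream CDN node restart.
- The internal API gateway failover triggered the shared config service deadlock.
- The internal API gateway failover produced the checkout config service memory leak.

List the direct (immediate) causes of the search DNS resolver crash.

Upstream contributors include the internal API gateway failover, the shared config service deadlock, but only the regional auth service connection pool exhaustion, the upstream CDN node restart feed directly into the search DNS resolver crash.

the regional auth service connection pool exhaustion, the upstream CDN node restart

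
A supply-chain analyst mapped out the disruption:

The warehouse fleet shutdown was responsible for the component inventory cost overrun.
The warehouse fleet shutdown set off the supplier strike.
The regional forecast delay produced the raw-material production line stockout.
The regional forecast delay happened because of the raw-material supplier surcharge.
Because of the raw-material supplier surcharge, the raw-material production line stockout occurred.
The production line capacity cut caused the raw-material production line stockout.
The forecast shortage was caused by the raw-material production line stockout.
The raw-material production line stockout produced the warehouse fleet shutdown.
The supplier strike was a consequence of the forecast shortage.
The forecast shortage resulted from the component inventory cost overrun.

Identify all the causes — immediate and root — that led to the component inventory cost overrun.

Immediate cause of the component inventory cost overrun: the warehouse fleet shutdown.
Further upstream: the raw-material supplier surcharge, the regional forecast delay, the raw-material production line stockout, the production line capacity cut.

the production line capacity cut, the raw-material production line stockout, the raw-material supplier surcharge, the regional forecast delay, the warehouse fleet shutdown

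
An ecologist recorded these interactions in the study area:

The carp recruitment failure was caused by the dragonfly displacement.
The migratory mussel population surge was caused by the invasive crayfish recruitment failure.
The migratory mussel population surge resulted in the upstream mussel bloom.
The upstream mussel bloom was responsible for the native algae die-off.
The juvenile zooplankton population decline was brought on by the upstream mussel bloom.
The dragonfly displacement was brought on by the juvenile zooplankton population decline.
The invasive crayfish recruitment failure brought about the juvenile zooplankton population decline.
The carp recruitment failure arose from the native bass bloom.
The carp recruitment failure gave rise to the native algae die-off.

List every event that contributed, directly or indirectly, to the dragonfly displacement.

Immediate cause of the dragonfly displacement: the juvenile zooplankton population decline.
Further upstream: the invasive crayfish recruitment failure, the migratory mussel population surge, the upstream mussel bloom.

the invasive crayfish recruitment failure, the juvenile zooplankton population decline, the migratory mussel population surge, the upstream mussel bloom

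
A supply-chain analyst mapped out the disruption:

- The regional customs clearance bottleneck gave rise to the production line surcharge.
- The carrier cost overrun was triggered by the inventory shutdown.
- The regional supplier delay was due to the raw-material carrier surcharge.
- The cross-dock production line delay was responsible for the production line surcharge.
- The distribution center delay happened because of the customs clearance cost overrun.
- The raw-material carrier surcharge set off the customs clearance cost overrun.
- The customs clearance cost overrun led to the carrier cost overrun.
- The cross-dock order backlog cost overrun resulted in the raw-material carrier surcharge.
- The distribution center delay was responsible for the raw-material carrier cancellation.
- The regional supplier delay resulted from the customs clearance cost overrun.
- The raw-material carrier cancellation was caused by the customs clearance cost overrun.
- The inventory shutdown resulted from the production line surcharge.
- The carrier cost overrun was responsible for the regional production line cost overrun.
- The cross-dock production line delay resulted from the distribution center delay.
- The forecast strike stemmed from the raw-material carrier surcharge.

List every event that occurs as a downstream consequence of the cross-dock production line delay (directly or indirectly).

Direct effects: the production line surcharge.
2 steps out: the inventory shutdown.
3 steps out: the carrier cost overrun.
4 steps out: the regional production line cost overrun.
Not reachable from it: the cross-dock order backlog cost overrun, the raw-material carrier surcharge, the customs clearance cost overrun, the forecast strike, the regional supplier delay, the distribution center delay, the raw-material carrier cancellation, the regional customs clearance bottleneck.

the carrier cost overrun, the inventory shutdown, the production line surcharge, the regional production line cost overrun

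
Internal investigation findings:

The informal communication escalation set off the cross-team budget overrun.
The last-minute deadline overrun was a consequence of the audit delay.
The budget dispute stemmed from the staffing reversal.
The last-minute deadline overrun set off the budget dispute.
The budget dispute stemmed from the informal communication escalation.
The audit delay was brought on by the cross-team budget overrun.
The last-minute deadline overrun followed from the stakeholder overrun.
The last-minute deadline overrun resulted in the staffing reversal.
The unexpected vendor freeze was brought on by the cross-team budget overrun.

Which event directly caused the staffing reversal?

the last-minute deadline overrun

Upstream contributors include the informal communication escalation, the cross-team budget overrun, the audit delay, the stakeholder overrun, but only the last-minute deadline overrun feeds directly into the staffing reversal.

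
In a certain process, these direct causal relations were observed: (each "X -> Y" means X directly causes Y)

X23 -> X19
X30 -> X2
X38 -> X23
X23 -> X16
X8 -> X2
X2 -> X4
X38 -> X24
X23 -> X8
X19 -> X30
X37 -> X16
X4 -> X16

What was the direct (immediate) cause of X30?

Upstream contributors include X38, X23, but only X19 feeds directly into X30.

X19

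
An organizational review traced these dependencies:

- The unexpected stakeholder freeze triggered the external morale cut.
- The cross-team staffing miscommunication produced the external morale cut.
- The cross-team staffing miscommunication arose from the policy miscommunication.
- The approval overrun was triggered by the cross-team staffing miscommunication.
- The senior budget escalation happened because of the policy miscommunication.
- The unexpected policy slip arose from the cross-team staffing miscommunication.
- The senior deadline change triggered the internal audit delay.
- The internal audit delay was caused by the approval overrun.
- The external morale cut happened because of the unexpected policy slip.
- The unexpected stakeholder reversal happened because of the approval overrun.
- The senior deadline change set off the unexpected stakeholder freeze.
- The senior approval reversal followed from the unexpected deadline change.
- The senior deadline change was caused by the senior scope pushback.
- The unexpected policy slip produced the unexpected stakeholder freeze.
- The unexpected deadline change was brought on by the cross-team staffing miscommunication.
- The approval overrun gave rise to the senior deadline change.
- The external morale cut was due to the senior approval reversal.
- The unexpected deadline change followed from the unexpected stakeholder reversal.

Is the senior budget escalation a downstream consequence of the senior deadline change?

No

The senior deadline change leads to the internal audit delay, the unexpected stakeholder freeze, the external morale cut; the senior budget escalation is not among them.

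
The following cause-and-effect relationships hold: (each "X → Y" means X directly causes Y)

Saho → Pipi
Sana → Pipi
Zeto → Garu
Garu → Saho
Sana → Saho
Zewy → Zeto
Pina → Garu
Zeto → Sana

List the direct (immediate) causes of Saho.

Upstream contributors include Zewy, Pina, Zeto, but only Garu, Sana feed directly into Saho.

Garu, Sana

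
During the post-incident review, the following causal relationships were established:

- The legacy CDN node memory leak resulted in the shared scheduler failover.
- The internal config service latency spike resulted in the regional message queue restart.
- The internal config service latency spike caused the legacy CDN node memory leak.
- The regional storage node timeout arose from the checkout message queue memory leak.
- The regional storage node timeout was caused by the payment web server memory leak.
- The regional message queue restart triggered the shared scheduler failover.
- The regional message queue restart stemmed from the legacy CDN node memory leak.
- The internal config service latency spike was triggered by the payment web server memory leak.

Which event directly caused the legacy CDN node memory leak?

the internal config service latency spike

Upstream contributors include the payment web server memory leak, but only the internal config service latency spike feeds directly into the legacy CDN node memory leak.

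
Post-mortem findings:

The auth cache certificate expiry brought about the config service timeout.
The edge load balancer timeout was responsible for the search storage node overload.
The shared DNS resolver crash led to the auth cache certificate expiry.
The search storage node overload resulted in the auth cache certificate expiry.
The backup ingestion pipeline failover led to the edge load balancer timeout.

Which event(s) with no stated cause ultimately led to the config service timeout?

Tracing upstream from the config service timeout: the config service timeout ← the auth cache certificate expiry ← the search storage node overload ← the edge load balancer timeout ← the backup ingestion pipeline failover.
A separate upstream branch: the config service timeout ← the auth cache certificate expiry ← the shared DNS resolver crash.
Each of those chain origins has no stated cause.

the backup ingestion pipeline failover, the shared DNS resolver crash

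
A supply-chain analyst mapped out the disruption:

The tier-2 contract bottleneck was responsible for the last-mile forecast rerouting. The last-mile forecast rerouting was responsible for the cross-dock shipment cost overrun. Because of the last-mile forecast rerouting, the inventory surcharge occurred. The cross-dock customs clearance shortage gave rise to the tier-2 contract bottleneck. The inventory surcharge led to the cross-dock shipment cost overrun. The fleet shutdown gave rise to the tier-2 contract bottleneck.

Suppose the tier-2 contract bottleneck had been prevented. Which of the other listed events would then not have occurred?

Downstream of the tier-2 contract bottleneck: the last-mile forecast rerouting, the inventory surcharge, the cross-dock shipment cost overrun.

the cross-dock shipment cost overrun, the inventory surcharge, the last-mile forecast rerouting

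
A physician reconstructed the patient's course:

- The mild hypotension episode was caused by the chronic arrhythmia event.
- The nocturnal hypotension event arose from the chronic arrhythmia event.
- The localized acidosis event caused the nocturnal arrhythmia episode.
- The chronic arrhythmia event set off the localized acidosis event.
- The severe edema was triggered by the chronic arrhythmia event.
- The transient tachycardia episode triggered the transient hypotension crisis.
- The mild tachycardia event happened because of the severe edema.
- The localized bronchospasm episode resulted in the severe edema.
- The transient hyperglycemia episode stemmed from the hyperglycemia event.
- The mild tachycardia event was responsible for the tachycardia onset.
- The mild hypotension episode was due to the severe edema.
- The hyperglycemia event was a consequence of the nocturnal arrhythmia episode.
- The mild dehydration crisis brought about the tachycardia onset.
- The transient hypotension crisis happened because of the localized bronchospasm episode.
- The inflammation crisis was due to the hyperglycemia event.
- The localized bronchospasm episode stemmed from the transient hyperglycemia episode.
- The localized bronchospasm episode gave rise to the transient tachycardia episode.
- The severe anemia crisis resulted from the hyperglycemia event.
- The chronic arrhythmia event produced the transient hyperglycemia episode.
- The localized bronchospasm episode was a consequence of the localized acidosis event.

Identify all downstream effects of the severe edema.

Direct effects: the mild tachycardia event, the mild hypotension episode.
2 steps out: the tachycardia onset.
Not reachable from it: the chronic arrhythmia event, the localized acidosis event, the nocturnal arrhythmia episode, the hyperglycemia event, the transient hyperglycemia episode, the inflammation crisis, the localized bronchospasm episode, the nocturnal hypotension event, the transient tachycardia episode, the transient hypotension crisis, the severe anemia crisis, the mild dehydration crisis.

the mild hypotension episode, the mild tachycardia event, the tachycardia onset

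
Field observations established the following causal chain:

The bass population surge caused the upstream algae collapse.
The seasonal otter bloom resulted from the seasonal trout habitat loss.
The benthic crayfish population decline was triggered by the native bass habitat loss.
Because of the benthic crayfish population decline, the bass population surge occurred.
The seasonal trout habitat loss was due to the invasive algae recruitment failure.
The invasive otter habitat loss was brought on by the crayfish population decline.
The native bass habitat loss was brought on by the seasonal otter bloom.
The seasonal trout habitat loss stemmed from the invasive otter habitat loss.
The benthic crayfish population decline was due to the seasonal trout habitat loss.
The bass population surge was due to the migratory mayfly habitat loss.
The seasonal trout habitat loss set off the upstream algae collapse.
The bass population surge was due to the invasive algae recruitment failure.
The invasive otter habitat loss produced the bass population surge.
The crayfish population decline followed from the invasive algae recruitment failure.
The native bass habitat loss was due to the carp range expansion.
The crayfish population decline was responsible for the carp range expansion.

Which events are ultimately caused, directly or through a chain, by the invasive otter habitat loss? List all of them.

Direct effects: the seasonal trout habitat loss, the bass population surge.
2 steps out: the seasonal otter bloom, the benthic crayfish population decline, the upstream algae collapse.
3 steps out: the native bass habitat loss.
Not reachable from it: the invasive algae recruitment failure, the migratory mayfly habitat loss, the crayfish population decline, the carp range expansion.

the bass population surge, the benthic crayfish population decline, the native bass habitat loss, the seasonal otter bloom, the seasonal trout habitat loss, the upstream algae collapse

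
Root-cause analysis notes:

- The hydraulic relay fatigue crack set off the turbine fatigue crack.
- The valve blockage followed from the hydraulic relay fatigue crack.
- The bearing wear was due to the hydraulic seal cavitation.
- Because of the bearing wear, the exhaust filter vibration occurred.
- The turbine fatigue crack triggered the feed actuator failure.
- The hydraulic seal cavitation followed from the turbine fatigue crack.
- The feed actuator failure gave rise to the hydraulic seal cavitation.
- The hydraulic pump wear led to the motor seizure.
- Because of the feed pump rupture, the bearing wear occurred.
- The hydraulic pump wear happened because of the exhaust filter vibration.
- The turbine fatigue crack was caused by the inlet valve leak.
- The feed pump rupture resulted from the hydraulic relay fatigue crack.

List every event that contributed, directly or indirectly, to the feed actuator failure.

Immediate cause of the feed actuator failure: the turbine fatigue crack.
Further upstream: the hydraulic relay fatigue crack, the inlet valve leak.

the hydraulic relay fatigue crack, the inlet valve leak, the turbine fatigue crack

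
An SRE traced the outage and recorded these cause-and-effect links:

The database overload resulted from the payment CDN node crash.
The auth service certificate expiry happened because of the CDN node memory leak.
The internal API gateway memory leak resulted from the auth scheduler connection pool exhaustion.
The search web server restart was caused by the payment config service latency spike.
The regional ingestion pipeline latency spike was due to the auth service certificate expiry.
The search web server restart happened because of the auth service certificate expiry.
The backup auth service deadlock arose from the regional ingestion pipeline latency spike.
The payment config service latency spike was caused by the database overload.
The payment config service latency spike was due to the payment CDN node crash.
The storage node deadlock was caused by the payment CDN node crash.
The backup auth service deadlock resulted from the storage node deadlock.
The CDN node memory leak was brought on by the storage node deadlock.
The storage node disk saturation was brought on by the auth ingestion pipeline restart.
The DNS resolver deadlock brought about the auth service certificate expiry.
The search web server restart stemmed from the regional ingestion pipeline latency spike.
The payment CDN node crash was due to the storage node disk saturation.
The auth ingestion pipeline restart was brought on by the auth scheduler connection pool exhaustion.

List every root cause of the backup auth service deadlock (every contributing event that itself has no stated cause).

Tracing upstream from the backup auth service deadlock: the backup auth service deadlock ← the regional ingestion pipeline latency spike ← the auth service certificate expiry ← the DNS resolver deadlock.
A separate upstream branch: the backup auth service deadlock ← the storage node deadlock ← the payment CDN node crash ← the storage node disk saturation ← the auth ingestion pipeline restart ← the auth scheduler connection pool exhaustion.
Each of those chain origins has no stated cause.

the DNS resolver deadlock, the auth scheduler connection pool exhaustion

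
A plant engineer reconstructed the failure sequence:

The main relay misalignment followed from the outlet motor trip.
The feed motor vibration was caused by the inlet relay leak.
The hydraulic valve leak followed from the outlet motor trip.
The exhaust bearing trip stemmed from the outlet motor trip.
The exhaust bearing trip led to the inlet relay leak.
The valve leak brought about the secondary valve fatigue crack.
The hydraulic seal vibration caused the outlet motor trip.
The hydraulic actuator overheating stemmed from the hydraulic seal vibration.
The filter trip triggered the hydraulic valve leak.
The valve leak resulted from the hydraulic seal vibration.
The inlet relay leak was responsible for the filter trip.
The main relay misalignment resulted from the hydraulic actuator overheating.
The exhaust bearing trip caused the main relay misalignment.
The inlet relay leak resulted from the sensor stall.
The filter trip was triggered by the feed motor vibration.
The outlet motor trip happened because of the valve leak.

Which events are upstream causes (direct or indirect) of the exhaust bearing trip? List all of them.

the hydraulic seal vibration, the outlet motor trip, the valve leak

Immediate cause of the exhaust bearing trip: the outlet motor trip.
Further upstream: the hydraulic seal vibration, the valve leak.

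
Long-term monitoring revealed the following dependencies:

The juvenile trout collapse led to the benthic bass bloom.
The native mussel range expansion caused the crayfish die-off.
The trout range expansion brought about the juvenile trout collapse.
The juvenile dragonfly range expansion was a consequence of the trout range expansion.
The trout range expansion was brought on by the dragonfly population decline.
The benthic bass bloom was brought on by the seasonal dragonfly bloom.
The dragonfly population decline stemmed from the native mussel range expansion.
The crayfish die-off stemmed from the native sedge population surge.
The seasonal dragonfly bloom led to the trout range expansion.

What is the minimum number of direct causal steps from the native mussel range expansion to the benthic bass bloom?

4

Shortest chain: the native mussel range expansion → the dragonfly population decline → the trout range expansion → the juvenile trout collapse → the benthic bass bloom.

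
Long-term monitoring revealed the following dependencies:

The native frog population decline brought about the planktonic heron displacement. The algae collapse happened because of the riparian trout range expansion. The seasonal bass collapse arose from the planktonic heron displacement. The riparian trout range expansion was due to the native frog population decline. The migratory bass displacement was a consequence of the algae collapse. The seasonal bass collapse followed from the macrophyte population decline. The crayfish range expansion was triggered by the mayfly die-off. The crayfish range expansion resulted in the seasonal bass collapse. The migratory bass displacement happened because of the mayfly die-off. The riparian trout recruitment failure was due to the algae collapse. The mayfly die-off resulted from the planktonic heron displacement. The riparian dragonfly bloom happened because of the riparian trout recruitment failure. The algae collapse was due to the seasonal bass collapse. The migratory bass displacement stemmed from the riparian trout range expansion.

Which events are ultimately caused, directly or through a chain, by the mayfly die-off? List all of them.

Direct effects: the crayfish range expansion, the migratory bass displacement.
2 steps out: the seasonal bass collapse.
3 steps out: the algae collapse.
4 steps out: the riparian trout recruitment failure.
5 steps out: the riparian dragonfly bloom.
Not reachable from it: the native frog population decline, the riparian trout range expansion, the planktonic heron displacement, the macrophyte population decline.

the algae collapse, the crayfish range expansion, the migratory bass displacement, the riparian dragonfly bloom, the riparian trout recruitment failure, the seasonal bass collapse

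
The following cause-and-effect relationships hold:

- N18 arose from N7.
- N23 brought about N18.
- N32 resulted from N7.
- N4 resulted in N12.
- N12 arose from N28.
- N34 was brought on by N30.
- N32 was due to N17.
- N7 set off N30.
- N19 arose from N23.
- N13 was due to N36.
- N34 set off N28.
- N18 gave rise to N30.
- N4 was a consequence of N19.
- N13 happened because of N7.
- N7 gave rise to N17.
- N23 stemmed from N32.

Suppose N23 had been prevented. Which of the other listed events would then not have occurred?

N19, N4

Downstream of N23: N19, N18, N30, N34, N4, N28, N12.
Of those, still caused via another path: N18, N30, N34, N28, N12.
The remainder have no surviving cause.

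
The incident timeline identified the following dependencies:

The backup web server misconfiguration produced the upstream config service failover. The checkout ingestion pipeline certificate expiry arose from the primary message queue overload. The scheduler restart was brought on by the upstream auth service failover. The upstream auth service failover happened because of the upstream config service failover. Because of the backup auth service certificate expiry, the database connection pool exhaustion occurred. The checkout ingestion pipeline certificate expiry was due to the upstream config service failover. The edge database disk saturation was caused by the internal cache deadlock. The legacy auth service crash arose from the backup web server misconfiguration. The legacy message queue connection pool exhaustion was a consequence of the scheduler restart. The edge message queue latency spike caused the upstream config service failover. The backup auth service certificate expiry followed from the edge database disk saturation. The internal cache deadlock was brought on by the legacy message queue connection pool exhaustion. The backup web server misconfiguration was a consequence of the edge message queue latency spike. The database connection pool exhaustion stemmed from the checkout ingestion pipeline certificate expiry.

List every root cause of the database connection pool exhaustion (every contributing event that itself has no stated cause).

Tracing upstream from the database connection pool exhaustion: the database connection pool exhaustion ← the checkout ingestion pipeline certificate expiry ← the upstream config service failover ← the edge message queue latency spike.
A separate upstream branch: the database connection pool exhaustion ← the checkout ingestion pipeline certificate expiry ← the primary message queue overload.
Each of those chain origins has no stated cause.

the edge message queue latency spike, the primary message queue overload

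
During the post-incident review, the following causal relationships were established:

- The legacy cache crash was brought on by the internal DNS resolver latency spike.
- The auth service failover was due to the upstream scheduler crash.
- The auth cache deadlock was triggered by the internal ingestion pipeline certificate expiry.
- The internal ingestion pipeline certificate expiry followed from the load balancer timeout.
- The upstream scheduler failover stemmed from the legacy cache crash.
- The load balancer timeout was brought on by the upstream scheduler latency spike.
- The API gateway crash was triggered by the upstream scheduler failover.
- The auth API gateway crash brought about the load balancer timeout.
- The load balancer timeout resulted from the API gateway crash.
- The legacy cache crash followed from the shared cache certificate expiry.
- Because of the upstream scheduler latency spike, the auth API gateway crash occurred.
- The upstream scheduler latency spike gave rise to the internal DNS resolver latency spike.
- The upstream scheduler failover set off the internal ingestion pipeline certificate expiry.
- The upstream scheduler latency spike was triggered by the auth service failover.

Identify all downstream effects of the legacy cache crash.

the API gateway crash, the auth cache deadlock, the internal ingestion pipeline certificate expiry, the load balancer timeout, the upstream scheduler failover

Direct effects: the upstream scheduler failover.
2 steps out: the API gateway crash, the internal ingestion pipeline certificate expiry.
3 steps out: the load balancer timeout, the auth cache deadlock.
Not reachable from it: the upstream scheduler crash, the auth service failover, the upstream scheduler latency spike, the auth API gateway crash, the internal DNS resolver latency spike, the shared cache certificate expiry.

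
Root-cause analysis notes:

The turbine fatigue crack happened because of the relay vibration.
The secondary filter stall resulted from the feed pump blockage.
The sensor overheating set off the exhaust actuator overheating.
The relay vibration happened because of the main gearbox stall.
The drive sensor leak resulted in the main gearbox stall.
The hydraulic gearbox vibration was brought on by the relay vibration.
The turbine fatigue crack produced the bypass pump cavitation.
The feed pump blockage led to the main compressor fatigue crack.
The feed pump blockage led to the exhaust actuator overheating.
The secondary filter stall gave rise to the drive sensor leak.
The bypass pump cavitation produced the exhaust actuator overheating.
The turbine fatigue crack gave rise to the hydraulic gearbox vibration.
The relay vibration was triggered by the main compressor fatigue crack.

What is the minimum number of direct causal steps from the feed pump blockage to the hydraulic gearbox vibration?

3

Shortest chain: the feed pump blockage → the main compressor fatigue crack → the relay vibration → the hydraulic gearbox vibration.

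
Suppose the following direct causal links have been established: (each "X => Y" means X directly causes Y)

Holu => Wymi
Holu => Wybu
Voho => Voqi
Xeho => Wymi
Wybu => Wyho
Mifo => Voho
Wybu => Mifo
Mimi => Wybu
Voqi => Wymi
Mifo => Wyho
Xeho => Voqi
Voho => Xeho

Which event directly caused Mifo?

Wybu

Upstream contributors include Holu, Mimi, but only Wybu feeds directly into Mifo.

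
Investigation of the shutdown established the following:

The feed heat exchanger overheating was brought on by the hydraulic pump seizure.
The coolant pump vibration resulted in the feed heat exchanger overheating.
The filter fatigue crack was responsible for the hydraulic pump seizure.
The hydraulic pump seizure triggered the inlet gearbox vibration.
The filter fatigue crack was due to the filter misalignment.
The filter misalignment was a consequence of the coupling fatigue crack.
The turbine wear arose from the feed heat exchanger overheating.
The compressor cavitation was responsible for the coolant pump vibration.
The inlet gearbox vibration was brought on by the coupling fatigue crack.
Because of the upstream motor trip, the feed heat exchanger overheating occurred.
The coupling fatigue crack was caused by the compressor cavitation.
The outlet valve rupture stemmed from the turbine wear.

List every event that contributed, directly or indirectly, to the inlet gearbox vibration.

the compressor cavitation, the coupling fatigue crack, the filter fatigue crack, the filter misalignment, the hydraulic pump seizure

Immediate causes of the inlet gearbox vibration: the coupling fatigue crack, the hydraulic pump seizure.
Further upstream: the compressor cavitation, the filter misalignment, the filter fatigue crack.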